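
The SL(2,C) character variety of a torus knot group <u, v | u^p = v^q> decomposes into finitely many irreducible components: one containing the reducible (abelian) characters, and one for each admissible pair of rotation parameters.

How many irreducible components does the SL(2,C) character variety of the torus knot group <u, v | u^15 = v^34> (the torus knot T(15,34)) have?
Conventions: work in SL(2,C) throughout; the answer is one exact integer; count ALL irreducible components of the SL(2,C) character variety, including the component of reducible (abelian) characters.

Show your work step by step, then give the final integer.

For T(15,34): irreducibility forces the central element u^15 = v^34 to one of +I, -I.
This locks tr(u) to 2*cos(pi*alpha/15), alpha in 1..14, and tr(v) to 2*cos(pi*beta/34), beta in 1..33, on each component of irreducible characters.
Consistency of u^15 = (-1)^alpha I with v^34 = (-1)^beta I forces alpha = beta (mod 2).
Enumerate parity-matched pairs: 7*17 odd-odd plus 7*16 even-even gives 231.
Total: 231 irreducible-character components + 1 reducible (abelian) component = 232.

232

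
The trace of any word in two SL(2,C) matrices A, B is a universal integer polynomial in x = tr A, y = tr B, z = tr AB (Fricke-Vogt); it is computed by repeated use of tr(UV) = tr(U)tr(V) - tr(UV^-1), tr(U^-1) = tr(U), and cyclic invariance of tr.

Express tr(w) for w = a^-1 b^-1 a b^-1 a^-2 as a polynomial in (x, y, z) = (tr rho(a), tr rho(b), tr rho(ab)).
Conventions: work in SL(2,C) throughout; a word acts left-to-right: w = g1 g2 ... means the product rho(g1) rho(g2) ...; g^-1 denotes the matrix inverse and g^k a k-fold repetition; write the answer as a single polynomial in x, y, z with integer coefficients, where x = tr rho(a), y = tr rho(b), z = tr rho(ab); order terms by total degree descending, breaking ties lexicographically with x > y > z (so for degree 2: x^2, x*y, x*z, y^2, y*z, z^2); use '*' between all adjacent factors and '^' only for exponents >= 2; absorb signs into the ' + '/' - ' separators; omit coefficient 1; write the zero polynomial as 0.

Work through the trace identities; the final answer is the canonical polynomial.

trace(b^-1) = trace(b) = y
trace(b^-1 a) = trace(a)*trace(b) - trace(a b) = x*y - z
trace(b^-1 a^-1) = trace(b^-1)*trace(a) - trace(b^-1 a) = z
so trace(b a b) = trace(b)*trace(a b) - trace(a) = y*z - x
trace(b a b a) = trace(b a)*trace(b a) - trace(1) = z^2 - 2
trace(a^-1 b a b) = trace(b a b)*trace(a) - trace(b a b a) = x*y*z - x^2 - z^2 + 2
trace(b a b^-1 a^-1) = trace(a^-1 b a)*trace(b) - trace(a^-1 b a b) = -x*y*z + x^2 + y^2 + z^2 - 2
trace(a b^-1 a^-2 b) = trace(b a b^-1 a^-1)*trace(a) - trace(b a b^-1) = -x^2*y*z + x^3 + x*y^2 + x*z^2 - 3*x
reduce: trace(b^-1 a b^-1 a^-2) = trace(a b^-1 a^-2)*trace(b) - trace(a b^-1 a^-2 b) = x^2*y*z - x^3 - x*y^2 - x*z^2 + y*z + 3*x
reduce: trace(a^-1 b^-1 a b^-1 a^-2) = trace(b^-1 a b^-1 a^-2)*trace(a) - trace(b^-1 a b^-1 a^-1) = x^3*y*z - x^4 - x^2*y^2 - x^2*z^2 + 4*x^2 + z^2 - 2

x^3*y*z - x^4 - x^2*y^2 - x^2*z^2 + 4*x^2 + z^2 - 2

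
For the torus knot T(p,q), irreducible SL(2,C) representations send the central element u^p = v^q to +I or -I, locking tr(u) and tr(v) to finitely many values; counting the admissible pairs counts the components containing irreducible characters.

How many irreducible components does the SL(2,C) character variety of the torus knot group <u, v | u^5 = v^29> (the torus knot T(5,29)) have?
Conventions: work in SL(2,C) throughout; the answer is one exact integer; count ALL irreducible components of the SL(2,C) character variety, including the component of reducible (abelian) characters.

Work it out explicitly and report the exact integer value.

Gamma = < u, v | u^5 = v^29 > (torus knot T(5,29)); the central element u^5 = v^29 acts as +I or -I in any irreducible SL(2,C) representation.
On an irreducible component, tr(u) is locked at 2*cos(pi*alpha/5) for some alpha in 1..4, and tr(v) at 2*cos(pi*beta/29) for some beta in 1..28.
Consistency of u^5 = (-1)^alpha I with v^29 = (-1)^beta I forces alpha = beta (mod 2).
Enumerate parity-matched pairs: 2*14 odd-odd plus 2*14 even-even gives 56.
components with irreducible characters: 56; plus the single component of reducible (abelian) characters: total 57.

57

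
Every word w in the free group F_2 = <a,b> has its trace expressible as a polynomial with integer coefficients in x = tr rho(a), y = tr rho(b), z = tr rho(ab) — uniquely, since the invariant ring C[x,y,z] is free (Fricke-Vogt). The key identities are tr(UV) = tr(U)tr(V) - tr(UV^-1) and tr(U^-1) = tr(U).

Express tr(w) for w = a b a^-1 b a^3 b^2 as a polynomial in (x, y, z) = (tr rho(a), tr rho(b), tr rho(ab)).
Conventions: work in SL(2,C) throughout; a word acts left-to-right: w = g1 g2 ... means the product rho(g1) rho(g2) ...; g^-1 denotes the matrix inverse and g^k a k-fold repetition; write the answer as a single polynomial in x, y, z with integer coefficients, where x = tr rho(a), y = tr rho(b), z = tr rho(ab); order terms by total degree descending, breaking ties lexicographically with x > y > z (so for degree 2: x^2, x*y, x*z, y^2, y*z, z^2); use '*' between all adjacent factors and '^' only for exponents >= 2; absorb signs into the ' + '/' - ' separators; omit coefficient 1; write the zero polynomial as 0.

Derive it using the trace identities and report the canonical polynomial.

next, trace(b a b a) = trace(a b)*trace(a b) - trace(1)   [split at repeated a] = z^2 - 2
next, trace(b a b) = trace(b)*trace(a b) - trace(a) = y*z - x
next, trace(a b a^2 b) = trace(a)*trace(b a b a) - trace(b a b) = x*z^2 - y*z - x
and trace(b a^2) = trace(a)*trace(b a) - trace(b) = x*z - y
and trace(a b a^2) = trace(a)*trace(b a^2) - trace(b a) = x^2*z - x*y - z
trace(a b^2 a b a) = trace(b)*trace(a b a^2 b) - trace(a b a^2) = x*y*z^2 - x^2*z - y^2*z + z
trace(a b^2 a b) = trace(b)*trace(a b a b) - trace(a b a) = y*z^2 - x*z - y
trace(a^3 b^2 a b) = trace(a)*trace(a b^2 a b a) - trace(a b^2 a b) = x^2*y*z^2 - x^3*z - x*y^2*z - y*z^2 + 2*x*z + y
trace(a^4 b) = trace(a)*trace(a b a^2) - trace(a b a) = x^3*z - x^2*y - 2*x*z + y
and trace(a^2) = trace(a)*trace(a) - trace(1) = x^2 - 2
and trace(a^3) = trace(a)*trace(a^2) - trace(a) = x^3 - 3*x
trace(a^4) = trace(a)*trace(a^3) - trace(a^2) = x^4 - 4*x^2 + 2
trace(a^3 b^2 a) = trace(b)*trace(a^4 b) - trace(a^4) = x^3*y*z - x^4 - x^2*y^2 - 2*x*y*z + 4*x^2 + y^2 - 2
trace(b a^3 b^2 a b) = trace(b)*trace(a^3 b^2 a b) - trace(a^3 b^2 a) = x^2*y^2*z^2 - 2*x^3*y*z - x*y^3*z + x^4 + x^2*y^2 - y^2*z^2 + 4*x*y*z - 4*x^2 + 2
next, trace(b a b a b a) = trace(a b)*trace(a b a b) - trace(a^-1 b^-1)   [split at repeated a] = z^3 - 3*z
and trace(a b a b a b a) = trace(a)*trace(b a b a b a) - trace(b a b a b) = x*z^3 - y*z^2 - 2*x*z + y
next, trace(a b a b a^3 b) = trace(a)*trace(a b a b a b a) - trace(a b a b a b) = x^2*z^3 - x*y*z^2 - 2*x^2*z - z^3 + x*y + 3*z
trace(b a b a^3) = trace(a)*trace(b a b a^2) - trace(b a b a) = x^2*z^2 - x*y*z - x^2 - z^2 + 2
and trace(a b a b a^3) = trace(a)*trace(b a b a^3) - trace(b a b a^2) = x^3*z^2 - x^2*y*z - x^3 - 2*x*z^2 + y*z + 3*x
next, trace(b a^3 b^2 a b a) = trace(b)*trace(a b a b a^3 b) - trace(a b a b a^3) = x^2*y*z^3 - x^3*z^2 - x*y^2*z^2 - x^2*y*z - y*z^3 + x^3 + x*y^2 + 2*x*z^2 + 2*y*z - 3*x
next, trace(a b a^-1 b a^3 b^2) = trace(b a^3 b^2 a b)*trace(a) - trace(b a^3 b^2 a b a) = x^3*y^2*z^2 - 2*x^4*y*z - x^2*y^3*z - x^2*y*z^3 + x^5 + x^3*y^2 + x^3*z^2 + 5*x^2*y*z + y*z^3 - 5*x^3 - x*y^2 - 2*x*z^2 - 2*y*z + 5*x

x^3*y^2*z^2 - 2*x^4*y*z - x^2*y^3*z - x^2*y*z^3 + x^5 + x^3*y^2 + x^3*z^2 + 5*x^2*y*z + y*z^3 - 5*x^3 - x*y^2 - 2*x*z^2 - 2*y*z + 5*x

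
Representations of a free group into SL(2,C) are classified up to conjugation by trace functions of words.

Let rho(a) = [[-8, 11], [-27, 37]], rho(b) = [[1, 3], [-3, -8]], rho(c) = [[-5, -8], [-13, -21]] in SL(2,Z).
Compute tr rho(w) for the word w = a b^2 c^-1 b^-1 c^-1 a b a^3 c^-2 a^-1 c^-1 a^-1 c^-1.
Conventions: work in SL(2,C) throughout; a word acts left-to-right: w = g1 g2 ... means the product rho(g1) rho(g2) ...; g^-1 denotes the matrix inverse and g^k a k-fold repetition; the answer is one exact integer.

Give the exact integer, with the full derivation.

56735900679323630727

rho(a) = [[-8, 11], [-27, 37]]
... * rho(b) = [[1, 3], [-3, -8]]  ->  [[-41, -112], [-138, -377]]
... * rho(b) = [[1, 3], [-3, -8]]  ->  [[295, 773], [993, 2602]]
... * rho(c^-1) = [[-21, 8], [13, -5]]  ->  [[3854, -1505], [12973, -5066]]
... * rho(b^-1) = [[-8, -3], [3, 1]]  ->  [[-35347, -13067], [-118982, -43985]]
... * rho(c^-1) = [[-21, 8], [13, -5]]  ->  [[572416, -217441], [1926817, -731931]]
... * rho(a) = [[-8, 11], [-27, 37]]  ->  [[1291579, -1748741], [4347601, -5886460]]
... * rho(b) = [[1, 3], [-3, -8]]  ->  [[6537802, 17864665], [22006981, 60134483]]
... * rho(a) = [[-8, 11], [-27, 37]]  ->  [[-534648371, 732908427], [-1799686889, 2467052662]]
... * rho(a) = [[-8, 11], [-27, 37]]  ->  [[-15511340561, 21236479718], [-52212926762, 71484392715]]
... * rho(a) = [[-8, 11], [-27, 37]]  ->  [[-449294227898, 615125003395], [-1512375189209, 2070580336073]]
... * rho(c^-1) = [[-21, 8], [13, -5]]  ->  [[17431803829993, -6669978840159], [58677423342338, -22451903194037]]
... * rho(c^-1) = [[-21, 8], [13, -5]]  ->  [[-452777605351920, 172804324840739], [-1524100631711579, 581678902708889]]
... * rho(a^-1) = [[37, -11], [27, -8]]  ->  [[-12087054627321087, 3598119060145208], [-40686393000188420, 12111675727156257]]
... * rho(c^-1) = [[-21, 8], [13, -5]]  ->  [[300603694955630531, -114687032319294736], [1011866037456988161, -386049522637288645]]
... * rho(a^-1) = [[37, -11], [27, -8]]  ->  [[8025786840737371775, -2389144385957577953], [27015706274701768542, -8042130230928560611]]
... * rho(c^-1) = [[-21, 8], [13, -5]]  ->  [[-199600400672933320664, 76152016655686863965], [-671877524770808427325, 256336301352256951391]]
tr = -199600400672933320664 + 256336301352256951391 = 56735900679323630727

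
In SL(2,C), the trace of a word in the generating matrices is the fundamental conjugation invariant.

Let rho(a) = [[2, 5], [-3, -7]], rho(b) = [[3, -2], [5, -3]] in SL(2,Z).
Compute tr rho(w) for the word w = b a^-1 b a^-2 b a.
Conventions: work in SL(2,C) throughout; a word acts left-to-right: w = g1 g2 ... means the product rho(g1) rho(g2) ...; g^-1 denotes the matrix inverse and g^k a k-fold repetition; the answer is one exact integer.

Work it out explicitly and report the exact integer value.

rho(b) = [[3, -2], [5, -3]]
... * rho(a^-1) = [[-7, -5], [3, 2]]  ->  [[-27, -19], [-44, -31]]
... * rho(b) = [[3, -2], [5, -3]]  ->  [[-176, 111], [-287, 181]]
... * rho(a^-1) = [[-7, -5], [3, 2]]  ->  [[1565, 1102], [2552, 1797]]
... * rho(a^-1) = [[-7, -5], [3, 2]]  ->  [[-7649, -5621], [-12473, -9166]]
... * rho(b) = [[3, -2], [5, -3]]  ->  [[-51052, 32161], [-83249, 52444]]
... * rho(a) = [[2, 5], [-3, -7]]  ->  [[-198587, -480387], [-323830, -783353]]
tr = -198587 + -783353 = -981940

-981940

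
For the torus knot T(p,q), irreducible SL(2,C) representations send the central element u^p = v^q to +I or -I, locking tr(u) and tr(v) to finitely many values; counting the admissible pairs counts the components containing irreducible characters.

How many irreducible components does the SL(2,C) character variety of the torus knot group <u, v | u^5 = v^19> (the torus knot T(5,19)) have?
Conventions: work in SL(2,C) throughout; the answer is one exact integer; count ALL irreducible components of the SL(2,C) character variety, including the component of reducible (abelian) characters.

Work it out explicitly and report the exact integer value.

37

For T(5,19): irreducibility forces the central element u^5 = v^19 to one of +I, -I.
This locks tr(u) to 2*cos(pi*alpha/5), alpha in 1..4, and tr(v) to 2*cos(pi*beta/19), beta in 1..18, on each component of irreducible characters.
The two central values (-1)^alpha I and (-1)^beta I must be the same matrix, so alpha and beta share a parity.
count pairs: odd alpha (2 choices) x odd beta (9), plus even alpha (2) x even beta (9): 2*9 + 2*9 = 36.
That is 36 components of irreducible characters, and with the reducible (abelian) component the total is 37.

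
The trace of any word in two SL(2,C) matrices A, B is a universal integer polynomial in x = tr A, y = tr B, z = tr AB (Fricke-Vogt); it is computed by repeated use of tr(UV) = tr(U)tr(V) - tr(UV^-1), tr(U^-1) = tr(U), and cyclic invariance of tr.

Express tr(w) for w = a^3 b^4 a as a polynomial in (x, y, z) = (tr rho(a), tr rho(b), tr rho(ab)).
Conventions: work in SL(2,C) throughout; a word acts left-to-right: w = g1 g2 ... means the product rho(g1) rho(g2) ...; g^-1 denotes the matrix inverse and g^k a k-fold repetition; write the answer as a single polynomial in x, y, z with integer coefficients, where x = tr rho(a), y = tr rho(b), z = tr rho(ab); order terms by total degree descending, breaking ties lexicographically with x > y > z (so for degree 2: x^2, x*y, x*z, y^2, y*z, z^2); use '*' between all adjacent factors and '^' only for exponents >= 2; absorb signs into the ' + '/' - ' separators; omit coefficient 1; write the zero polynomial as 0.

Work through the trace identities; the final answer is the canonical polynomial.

x^3*y^3*z - x^4*y^2 - x^2*y^4 - 2*x^3*y*z - 2*x*y^3*z + x^4 + 6*x^2*y^2 + y^4 + 4*x*y*z - 4*x^2 - 4*y^2 + 2

next, tr(a^2 b) = tr(a)*tr(b a) - tr(b)   [square of a] = x*z - y
tr(a^2) = tr(a)*tr(a) - tr(1)   [square of a] = x^2 - 2
and tr(b^2 a^2) = tr(b)*tr(a^2 b) - tr(a^2)   [square of b] = x*y*z - x^2 - y^2 + 2
tr(b^2 a) = tr(b)*tr(a b) - tr(a)   [square of b] = y*z - x
and tr(a b^2 a^2) = tr(a)*tr(b^2 a^2) - tr(b^2 a)   [square of a] = x^2*y*z - x^3 - x*y^2 - y*z + 3*x
and tr(a^4 b^2) = tr(a)*tr(a b^2 a^2) - tr(a b^2 a)   [square of a] = x^3*y*z - x^4 - x^2*y^2 - 2*x*y*z + 4*x^2 + y^2 - 2
tr(a b a^2) = tr(a)*tr(b a^2) - tr(b a)   [square of a] = x^2*z - x*y - z
tr(a^4 b) = tr(a)*tr(a b a^2) - tr(a b a)   [square of a] = x^3*z - x^2*y - 2*x*z + y
tr(b^2 a^4 b) = tr(b)*tr(a^4 b^2) - tr(a^4 b)   [square of b] = x^3*y^2*z - x^4*y - x^2*y^3 - x^3*z - 2*x*y^2*z + 5*x^2*y + y^3 + 2*x*z - 3*y
tr(a^3 b^4 a) = tr(b)*tr(b^2 a^4 b) - tr(b^2 a^4)   [square of b] = x^3*y^3*z - x^4*y^2 - x^2*y^4 - 2*x^3*y*z - 2*x*y^3*z + x^4 + 6*x^2*y^2 + y^4 + 4*x*y*z - 4*x^2 - 4*y^2 + 2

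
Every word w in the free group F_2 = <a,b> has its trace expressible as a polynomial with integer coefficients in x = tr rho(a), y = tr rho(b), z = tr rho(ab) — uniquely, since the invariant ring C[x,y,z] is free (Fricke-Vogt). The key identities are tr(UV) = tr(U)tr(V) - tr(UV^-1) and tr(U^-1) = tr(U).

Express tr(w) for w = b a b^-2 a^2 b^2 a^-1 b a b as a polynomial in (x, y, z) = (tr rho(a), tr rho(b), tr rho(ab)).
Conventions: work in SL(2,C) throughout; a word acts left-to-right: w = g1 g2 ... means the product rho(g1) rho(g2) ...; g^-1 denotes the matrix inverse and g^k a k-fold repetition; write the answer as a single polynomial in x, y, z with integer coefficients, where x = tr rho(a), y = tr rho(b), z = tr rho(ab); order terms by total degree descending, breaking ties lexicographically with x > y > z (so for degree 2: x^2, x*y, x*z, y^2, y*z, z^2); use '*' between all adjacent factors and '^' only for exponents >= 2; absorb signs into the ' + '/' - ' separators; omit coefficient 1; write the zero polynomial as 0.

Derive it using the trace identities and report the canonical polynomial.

tr(a b a b) = tr(b a)*tr(b a) - tr(1)   [split at a repeated b] = z^2 - 2
tr(a b a) = tr(a)*tr(b a) - tr(b)   [square of a] = x*z - y
tr(a b^2 a b) = tr(b)*tr(a b a b) - tr(a b a)   [square of b] = y*z^2 - x*z - y
tr(a^2) = tr(a)*tr(a) - tr(1)   [square of a] = x^2 - 2
so tr(a b^2 a) = tr(b)*tr(a^2 b) - tr(a^2)   [square of b] = x*y*z - x^2 - y^2 + 2
tr(b^2 a b^2 a) = tr(b)*tr(a b^2 a b) - tr(a b^2 a)   [square of b] = y^2*z^2 - 2*x*y*z + x^2 - 2
tr(a b^2) = tr(b)*tr(a b) - tr(a)   [square of b] = y*z - x
tr(b^2 a b) = tr(b)*tr(a b^2) - tr(a b)   [square of b] = y^2*z - x*y - z
tr(b^2 a b^2) = tr(b)*tr(b^2 a b) - tr(b^2 a)   [square of b] = y^3*z - x*y^2 - 2*y*z + x
reduce: tr(a b^2 a^2 b^2) = tr(a)*tr(b^2 a b^2 a) - tr(b^2 a b^2)   [square of a] = x*y^2*z^2 - 2*x^2*y*z - y^3*z + x^3 + x*y^2 + 2*y*z - 3*x
reduce: tr(a^2 b a b) = tr(a)*tr(b a b a) - tr(b a b)   [square of a] = x*z^2 - y*z - x
tr(a^2 b a) = tr(a)*tr(b a^2) - tr(b a)   [square of a] = x^2*z - x*y - z
tr(a b^2 a^2 b) = tr(b)*tr(a^2 b a b) - tr(a^2 b a)   [square of b] = x*y*z^2 - x^2*z - y^2*z + z
so tr(b^3 a b^2 a^2) = tr(b)*tr(a b^2 a^2 b^2) - tr(a b^2 a^2 b)   [square of b] = x*y^3*z^2 - 2*x^2*y^2*z - y^4*z + x^3*y + x*y^3 - x*y*z^2 + x^2*z + 3*y^2*z - 3*x*y - z
tr(b^3 a b^2 a) = tr(b)*tr(a b^2 a b^2) - tr(a b^2 a b)   [square of b] = y^3*z^2 - 2*x*y^2*z + x^2*y - y*z^2 + x*z - y
so tr(b a b^2 a^3 b^2) = tr(a)*tr(b^3 a b^2 a^2) - tr(b^3 a b^2 a)   [square of a] = x^2*y^3*z^2 - 2*x^3*y^2*z - x*y^4*z + x^4*y + x^2*y^3 - x^2*y*z^2 - y^3*z^2 + x^3*z + 5*x*y^2*z - 4*x^2*y + y*z^2 - 2*x*z + y
tr(b a b a b a) = tr(b a b a)*tr(b a) - tr(a b)   [split at a repeated b] = z^3 - 3*z
so tr(a^2 b a b a b) = tr(a)*tr(b a b a b a) - tr(b a b a b)   [square of a] = x*z^3 - y*z^2 - 2*x*z + y
tr(a^2 b a b a) = tr(a)*tr(a b a b a) - tr(a b a b)   [square of a] = x^2*z^2 - x*y*z - x^2 - z^2 + 2
tr(a b a b^2 a^2 b) = tr(b)*tr(a^2 b a b a b) - tr(a^2 b a b a)   [square of b] = x*y*z^3 - x^2*z^2 - y^2*z^2 - x*y*z + x^2 + y^2 + z^2 - 2
tr(a b a b^2 a^2) = tr(a)*tr(b a b^2 a^2) - tr(b a b^2 a)   [square of a] = x^2*y*z^2 - x^3*z - x*y^2*z - y*z^2 + 2*x*z + y
tr(b^2 a b a b^2 a^2) = tr(b)*tr(a b a b^2 a^2 b) - tr(a b a b^2 a^2)   [square of b] = x*y^2*z^3 - 2*x^2*y*z^2 - y^3*z^2 + x^3*z + x^2*y + y^3 + 2*y*z^2 - 2*x*z - 3*y
reduce: tr(a b^2 a b a b) = tr(b)*tr(a b a b a b) - tr(a b a b a)   [square of b] = y*z^3 - x*z^2 - 2*y*z + x
reduce: tr(a b^2 a b a) = tr(b)*tr(a b a^2 b) - tr(a b a^2)   [square of b] = x*y*z^2 - x^2*z - y^2*z + z
reduce: tr(b^2 a b a b^2 a) = tr(b)*tr(a b^2 a b a b) - tr(a b^2 a b a)   [square of b] = y^2*z^3 - 2*x*y*z^2 + x^2*z - y^2*z + x*y - z
reduce: tr(b a b^2 a^3 b^2 a) = tr(a)*tr(b^2 a b a b^2 a^2) - tr(b^2 a b a b^2 a)   [square of a] = x^2*y^2*z^3 - 2*x^3*y*z^2 - x*y^3*z^2 + x^4*z - y^2*z^3 + x^3*y + x*y^3 + 4*x*y*z^2 - 3*x^2*z + y^2*z - 4*x*y + z
tr(a^2 b^2 a^-1 b a b^2 a) = tr(b a b^2 a^3 b^2)*tr(a) - tr(b a b^2 a^3 b^2 a)   [inverse elimination on a] = x^3*y^3*z^2 - 2*x^4*y^2*z - x^2*y^4*z - x^2*y^2*z^3 + x^5*y + x^3*y^3 + x^3*y*z^2 + 5*x^2*y^2*z + y^2*z^3 - 5*x^3*y - x*y^3 - 3*x*y*z^2 + x^2*z - y^2*z + 5*x*y - z
reduce: tr(a b^2 a b a^2 b) = tr(a)*tr(b a b^2 a b a) - tr(b a b^2 a b)   [square of a] = x*y*z^3 - x^2*z^2 - y^2*z^2 + 2
so tr(a b a^3) = tr(a)*tr(a^2 b a) - tr(a^2 b)   [square of a] = x^3*z - x^2*y - 2*x*z + y
tr(a b^2 a b a^2) = tr(b)*tr(a b a^3 b) - tr(a b a^3)   [square of b] = x^2*y*z^2 - x^3*z - x*y^2*z - y*z^2 + 2*x*z + y
so tr(b a b^2 a b a^2 b) = tr(b)*tr(a b^2 a b a^2 b) - tr(a b^2 a b a^2)   [square of b] = x*y^2*z^3 - 2*x^2*y*z^2 - y^3*z^2 + x^3*z + x*y^2*z + y*z^2 - 2*x*z + y
so tr(b a b^2 a b a^2 b^2) = tr(b)*tr(b a b^2 a b a^2 b) - tr(b a b^2 a b a^2)   [square of b] = x*y^3*z^3 - 2*x^2*y^2*z^2 - y^4*z^2 + x^3*y*z + x*y^3*z - x*y*z^3 + x^2*z^2 + 2*y^2*z^2 - 2*x*y*z + y^2 - 2
so tr(a b a b a b a b) = tr(a b)*tr(a b a b a b) - tr(a^-1 b^-1 a^-1 b^-1)   [split at a repeated a] = z^4 - 4*z^2 + 2
tr(a b a b^2 a b a b) = tr(b)*tr(a b a b a b a b) - tr(a b a b a b a)   [square of b] = y*z^4 - x*z^3 - 3*y*z^2 + 2*x*z + y
tr(b^2 a b a b^2 a b a) = tr(b)*tr(a b a b^2 a b a b) - tr(a b a b^2 a b a)   [square of b] = y^2*z^4 - 2*x*y*z^3 + x^2*z^2 - 2*y^2*z^2 + 2*x*y*z + y^2 - 2
so tr(a b^3 a b a b) = tr(b)*tr(b a b a b a b) - tr(b a b a b a)   [square of b] = y^2*z^3 - x*y*z^2 - 2*y^2*z - z^3 + x*y + 3*z
so tr(a b^3 a b a) = tr(b)*tr(a b a^2 b^2) - tr(a b a^2 b)   [square of b] = x*y^2*z^2 - x^2*y*z - y^3*z - x*z^2 + 2*y*z + x
tr(b^2 a b a b^2 a b) = tr(b)*tr(a b^3 a b a b) - tr(a b^3 a b a)   [square of b] = y^3*z^3 - 2*x*y^2*z^2 + x^2*y*z - y^3*z - y*z^3 + x*y^2 + x*z^2 + y*z - x
so tr(b a b^2 a b a^2 b^2 a) = tr(a)*tr(b^2 a b a b^2 a b a) - tr(b^2 a b a b^2 a b)   [square of a] = x*y^2*z^4 - 2*x^2*y*z^3 - y^3*z^3 + x^3*z^2 + x^2*y*z + y^3*z + y*z^3 - x*z^2 - y*z - x
tr(a^2 b^2 a^-1 b a b^2 a b) = tr(b a b^2 a b a^2 b^2)*tr(a) - tr(b a b^2 a b a^2 b^2 a)   [inverse elimination on a] = x^2*y^3*z^3 - 2*x^3*y^2*z^2 - x*y^4*z^2 - x*y^2*z^4 + x^4*y*z + x^2*y^3*z + x^2*y*z^3 + y^3*z^3 + 2*x*y^2*z^2 - 3*x^2*y*z - y^3*z - y*z^3 + x*y^2 + x*z^2 + y*z - x
tr(a^2 b^2 a^-1 b a b^2 a b^-1) = tr(a^2 b^2 a^-1 b a b^2 a)*tr(b) - tr(a^2 b^2 a^-1 b a b^2 a b)   [inverse elimination on b] = x^3*y^4*z^2 - 2*x^4*y^3*z - x^2*y^5*z - 2*x^2*y^3*z^3 + x^5*y^2 + x^3*y^4 + 3*x^3*y^2*z^2 + x*y^4*z^2 + x*y^2*z^4 - x^4*y*z + 4*x^2*y^3*z - x^2*y*z^3 - 5*x^3*y^2 - x*y^4 - 5*x*y^2*z^2 + 4*x^2*y*z + y*z^3 + 4*x*y^2 - x*z^2 - 2*y*z + x
tr(b a b^-2 a^2 b^2 a^-1 b a b) = tr(a^2 b^2 a^-1 b a b^2 a b^-1)*tr(b) - tr(a^2 b^2 a^-1 b a b^2 a)   [inverse elimination on b] = x^3*y^5*z^2 - 2*x^4*y^4*z - x^2*y^6*z - 2*x^2*y^4*z^3 + x^5*y^3 + x^3*y^5 + 2*x^3*y^3*z^2 + x*y^5*z^2 + x*y^3*z^4 + x^4*y^2*z + 5*x^2*y^4*z - x^5*y - 6*x^3*y^3 - x^3*y*z^2 - x*y^5 - 5*x*y^3*z^2 - x^2*y^2*z + 5*x^3*y + 5*x*y^3 + 2*x*y*z^2 - x^2*z - y^2*z - 4*x*y + z

x^3*y^5*z^2 - 2*x^4*y^4*z - x^2*y^6*z - 2*x^2*y^4*z^3 + x^5*y^3 + x^3*y^5 + 2*x^3*y^3*z^2 + x*y^5*z^2 + x*y^3*z^4 + x^4*y^2*z + 5*x^2*y^4*z - x^5*y - 6*x^3*y^3 - x^3*y*z^2 - x*y^5 - 5*x*y^3*z^2 - x^2*y^2*z + 5*x^3*y + 5*x*y^3 + 2*x*y*z^2 - x^2*z - y^2*z - 4*x*y + z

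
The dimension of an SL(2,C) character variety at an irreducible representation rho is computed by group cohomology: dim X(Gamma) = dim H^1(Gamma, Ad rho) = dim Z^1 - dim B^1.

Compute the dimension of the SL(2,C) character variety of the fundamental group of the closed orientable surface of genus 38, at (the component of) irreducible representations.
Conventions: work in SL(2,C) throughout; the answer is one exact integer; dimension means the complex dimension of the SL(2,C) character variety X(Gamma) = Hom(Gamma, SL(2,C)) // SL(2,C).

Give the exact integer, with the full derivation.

222

pi_1 of the closed genus-38 surface has 76 generators bound by the single product-of-commutators relator.
Before the relator condition, cocycle space has dim 3*76 = 228.
d_2 is surjective at irreducible rho (its cokernel H^2 is dual to H^0 = 0), so dim Z^1 = 228 - 3 = 225.
As always at irreducible rho, dim B^1 = 3.
Hence dim X = 225 - 3 = 222.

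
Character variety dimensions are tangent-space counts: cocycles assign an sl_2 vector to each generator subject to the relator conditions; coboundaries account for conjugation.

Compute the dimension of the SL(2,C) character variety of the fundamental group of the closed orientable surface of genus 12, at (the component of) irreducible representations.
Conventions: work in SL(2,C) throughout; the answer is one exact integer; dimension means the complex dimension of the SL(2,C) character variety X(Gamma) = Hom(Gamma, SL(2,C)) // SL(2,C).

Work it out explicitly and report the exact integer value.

66

Gamma = pi_1(Sigma_12) = < a_1, b_1, ..., a_12, b_12 | prod [a_i, b_i] > has 2g = 24 generators and 1 relator.
Unconstrained cocycle data is one sl_2 vector per generator (72 dimensions), cut by the relator condition d_2(z) = 0.
H^2 = coker(d_2) is dual to H^0 = 0 at irreducible rho (Poincare duality), so d_2 is onto: dim Z^1 = 69.
dim B^1 = 3 (coboundaries, injective at irreducible rho).
dim H^1 = 69 - 3 = 66 = dim X.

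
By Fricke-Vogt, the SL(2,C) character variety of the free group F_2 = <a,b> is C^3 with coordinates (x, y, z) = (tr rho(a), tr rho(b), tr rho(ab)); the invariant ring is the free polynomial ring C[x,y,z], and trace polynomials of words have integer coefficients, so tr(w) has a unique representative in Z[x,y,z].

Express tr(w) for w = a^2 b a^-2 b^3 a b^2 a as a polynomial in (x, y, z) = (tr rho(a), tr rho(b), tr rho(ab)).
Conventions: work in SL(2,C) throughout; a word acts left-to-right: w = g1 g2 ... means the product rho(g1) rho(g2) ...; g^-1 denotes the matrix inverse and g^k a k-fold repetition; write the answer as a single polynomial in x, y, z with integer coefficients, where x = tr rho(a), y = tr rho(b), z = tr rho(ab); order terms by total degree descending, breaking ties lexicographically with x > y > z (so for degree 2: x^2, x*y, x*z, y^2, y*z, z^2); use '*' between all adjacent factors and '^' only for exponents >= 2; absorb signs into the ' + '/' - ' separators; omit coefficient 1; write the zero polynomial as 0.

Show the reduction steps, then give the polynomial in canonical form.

x^4*y^4*z^2 - 2*x^5*y^3*z - x^3*y^5*z - x^3*y^3*z^3 + x^6*y^2 + x^4*y^4 - x^2*y^4*z^2 + 2*x^5*y*z + 7*x^3*y^3*z + x^3*y*z^3 + x*y^5*z + x*y^3*z^3 - x^6 - 6*x^4*y^2 - x^4*z^2 - x^2*y^4 + y^4*z^2 - 7*x^3*y*z - 7*x*y^3*z - x*y*z^3 + 6*x^4 + 7*x^2*y^2 + 2*x^2*z^2 - 2*y^2*z^2 + 7*x*y*z - 9*x^2 - y^2 + 2

apply: trace(a b a b) = trace(a b) trace(a b) - trace(1)   [split at a repeated a] = z^2 - 2
trace(a b a) = trace(a) trace(b a) - trace(b)   [square of a] = x*z - y
trace(b a b^2 a) = trace(b) trace(a b a b) - trace(a b a)   [square of b] = y*z^2 - x*z - y
apply: trace(a b^2) = trace(b) trace(a b) - trace(a)   [square of b] = y*z - x
trace(b a b^2) = trace(b) trace(a b^2) - trace(a b)   [square of b] = y^2*z - x*y - z
use: trace(a b^2 a^2 b) = trace(a) trace(b a b^2 a) - trace(b a b^2)   [square of a] = x*y*z^2 - x^2*z - y^2*z + z
trace(a^2) = trace(a) trace(a) - trace(1)   [square of a] = x^2 - 2
trace(a b^2 a) = trace(b) trace(a^2 b) - trace(a^2)   [square of b] = x*y*z - x^2 - y^2 + 2
trace(a b^2 a^2) = trace(a) trace(a b^2 a) - trace(a b^2)   [square of a] = x^2*y*z - x^3 - x*y^2 - y*z + 3*x
trace(a b^2 a^2 b^2) = trace(b) trace(a b^2 a^2 b) - trace(a b^2 a^2)   [square of b] = x*y^2*z^2 - 2*x^2*y*z - y^3*z + x^3 + x*y^2 + 2*y*z - 3*x
use: trace(b^2 a b^2 a^2 b) = trace(b) trace(a b^2 a^2 b^2) - trace(a b^2 a^2 b)   [square of b] = x*y^3*z^2 - 2*x^2*y^2*z - y^4*z + x^3*y + x*y^3 - x*y*z^2 + x^2*z + 3*y^2*z - 3*x*y - z
use: trace(a b^4 a b^2 a) = trace(b) trace(b^2 a b^2 a^2 b) - trace(b^2 a b^2 a^2)   [square of b] = x*y^4*z^2 - 2*x^2*y^3*z - y^5*z + x^3*y^2 + x*y^4 - 2*x*y^2*z^2 + 3*x^2*y*z + 4*y^3*z - x^3 - 4*x*y^2 - 3*y*z + 3*x
trace(a b^3 a b) = trace(b) trace(b a b a b) - trace(b a b a)   [square of b] = y^2*z^2 - x*y*z - y^2 - z^2 + 2
apply: trace(b^2) = trace(b) trace(b) - trace(1)   [square of b] = y^2 - 2
apply: trace(b^3) = trace(b) trace(b^2) - trace(b)   [square of b] = y^3 - 3*y
apply: trace(a b^3 a) = trace(a) trace(b^3 a) - trace(b^3)   [square of a] = x*y^2*z - x^2*y - y^3 - x*z + 3*y
trace(b^2 a b^2 a b) = trace(b) trace(a b^3 a b) - trace(a b^3 a)   [square of b] = y^3*z^2 - 2*x*y^2*z + x^2*y - y*z^2 + x*z - y
trace(b^2 a b^2 a) = trace(b) trace(a b^2 a b) - trace(a b^2 a)   [square of b] = y^2*z^2 - 2*x*y*z + x^2 - 2
use: trace(a b^4 a b^2) = trace(b) trace(b^2 a b^2 a b) - trace(b^2 a b^2 a)   [square of b] = y^4*z^2 - 2*x*y^3*z + x^2*y^2 - 2*y^2*z^2 + 3*x*y*z - x^2 - y^2 + 2
apply: trace(b^3 a b^2 a^3 b) = trace(a) trace(a b^4 a b^2 a) - trace(a b^4 a b^2)   [square of a] = x^2*y^4*z^2 - 2*x^3*y^3*z - x*y^5*z + x^4*y^2 + x^2*y^4 - 2*x^2*y^2*z^2 - y^4*z^2 + 3*x^3*y*z + 6*x*y^3*z - x^4 - 5*x^2*y^2 + 2*y^2*z^2 - 6*x*y*z + 4*x^2 + y^2 - 2
trace(a b a b a b) = trace(b a) trace(b a b a) - trace(b^-1 a^-1)   [split at a repeated b] = z^3 - 3*z
apply: trace(a b a b a) = trace(a) trace(b a b a) - trace(b a b)   [square of a] = x*z^2 - y*z - x
apply: trace(a b^2 a b a b) = trace(b) trace(a b a b a b) - trace(a b a b a)   [square of b] = y*z^3 - x*z^2 - 2*y*z + x
apply: trace(a b a^2) = trace(a) trace(a b a) - trace(a b)   [square of a] = x^2*z - x*y - z
use: trace(a b^2 a b a) = trace(b) trace(a b a^2 b) - trace(a b a^2)   [square of b] = x*y*z^2 - x^2*z - y^2*z + z
apply: trace(b a b^2 a b^2 a) = trace(b) trace(a b^2 a b a b) - trace(a b^2 a b a)   [square of b] = y^2*z^3 - 2*x*y*z^2 + x^2*z - y^2*z + x*y - z
use: trace(a b^2 a^2 b a b^2) = trace(a) trace(b a b^2 a b^2 a) - trace(b a b^2 a b^2)   [square of a] = x*y^2*z^3 - 2*x^2*y*z^2 - y^3*z^2 + x^3*z + x*y^2*z + y*z^2 - 2*x*z + y
use: trace(a^2 b a b a b) = trace(a) trace(b a b a b a) - trace(b a b a b)   [square of a] = x*z^3 - y*z^2 - 2*x*z + y
use: trace(a^2 b a b a) = trace(a) trace(b a b a^2) - trace(b a b a)   [square of a] = x^2*z^2 - x*y*z - x^2 - z^2 + 2
apply: trace(a b^2 a^2 b a b) = trace(b) trace(a^2 b a b a b) - trace(a^2 b a b a)   [square of b] = x*y*z^3 - x^2*z^2 - y^2*z^2 - x*y*z + x^2 + y^2 + z^2 - 2
trace(a b a b^3 a b^2 a) = trace(b) trace(a b^2 a^2 b a b^2) - trace(a b^2 a^2 b a b)   [square of b] = x*y^3*z^3 - 2*x^2*y^2*z^2 - y^4*z^2 + x^3*y*z + x*y^3*z - x*y*z^3 + x^2*z^2 + 2*y^2*z^2 - x*y*z - x^2 - z^2 + 2
use: trace(a b a b^3 a b^2) = trace(b) trace(a b^2 a b a b^2) - trace(a b^2 a b a b)   [square of b] = y^3*z^3 - 2*x*y^2*z^2 + x^2*y*z - y^3*z - y*z^3 + x*y^2 + x*z^2 + y*z - x
use: trace(b^3 a b^2 a^3 b a) = trace(a) trace(a b a b^3 a b^2 a) - trace(a b a b^3 a b^2)   [square of a] = x^2*y^3*z^3 - 2*x^3*y^2*z^2 - x*y^4*z^2 + x^4*y*z + x^2*y^3*z - x^2*y*z^3 - y^3*z^3 + x^3*z^2 + 4*x*y^2*z^2 - 2*x^2*y*z + y^3*z + y*z^3 - x^3 - x*y^2 - 2*x*z^2 - y*z + 3*x
trace(b^3 a b^2 a^3 b a^-1) = trace(b^3 a b^2 a^3 b) trace(a) - trace(b^3 a b^2 a^3 b a)   [inverse elimination on a] = x^3*y^4*z^2 - 2*x^4*y^3*z - x^2*y^5*z - x^2*y^3*z^3 + x^5*y^2 + x^3*y^4 + 2*x^4*y*z + 5*x^2*y^3*z + x^2*y*z^3 + y^3*z^3 - x^5 - 5*x^3*y^2 - x^3*z^2 - 2*x*y^2*z^2 - 4*x^2*y*z - y^3*z - y*z^3 + 5*x^3 + 2*x*y^2 + 2*x*z^2 + y*z - 5*x
trace(a^2 b a^-2 b^3 a b^2 a) = trace(b^3 a b^2 a^3 b a^-1) trace(a) - trace(b^3 a b^2 a^3 b)   [inverse elimination on a] = x^4*y^4*z^2 - 2*x^5*y^3*z - x^3*y^5*z - x^3*y^3*z^3 + x^6*y^2 + x^4*y^4 - x^2*y^4*z^2 + 2*x^5*y*z + 7*x^3*y^3*z + x^3*y*z^3 + x*y^5*z + x*y^3*z^3 - x^6 - 6*x^4*y^2 - x^4*z^2 - x^2*y^4 + y^4*z^2 - 7*x^3*y*z - 7*x*y^3*z - x*y*z^3 + 6*x^4 + 7*x^2*y^2 + 2*x^2*z^2 - 2*y^2*z^2 + 7*x*y*z - 9*x^2 - y^2 + 2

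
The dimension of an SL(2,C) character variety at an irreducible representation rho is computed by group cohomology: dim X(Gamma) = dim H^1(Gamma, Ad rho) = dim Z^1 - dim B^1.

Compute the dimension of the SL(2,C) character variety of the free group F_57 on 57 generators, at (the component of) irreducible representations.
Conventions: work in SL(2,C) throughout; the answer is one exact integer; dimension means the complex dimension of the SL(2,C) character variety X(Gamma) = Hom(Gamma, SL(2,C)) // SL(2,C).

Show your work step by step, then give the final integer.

168

The free group F_57: 57 generators, no relators.
So Z^1 = (sl_2)^57 in full: dim Z^1 = 171.
At an irreducible rho the centralizer of the image in sl_2 is 0, so the coboundary map sl_2 -> Z^1 is injective: dim B^1 = 3.
dim H^1 = 171 - 3 = 168, which is dim X.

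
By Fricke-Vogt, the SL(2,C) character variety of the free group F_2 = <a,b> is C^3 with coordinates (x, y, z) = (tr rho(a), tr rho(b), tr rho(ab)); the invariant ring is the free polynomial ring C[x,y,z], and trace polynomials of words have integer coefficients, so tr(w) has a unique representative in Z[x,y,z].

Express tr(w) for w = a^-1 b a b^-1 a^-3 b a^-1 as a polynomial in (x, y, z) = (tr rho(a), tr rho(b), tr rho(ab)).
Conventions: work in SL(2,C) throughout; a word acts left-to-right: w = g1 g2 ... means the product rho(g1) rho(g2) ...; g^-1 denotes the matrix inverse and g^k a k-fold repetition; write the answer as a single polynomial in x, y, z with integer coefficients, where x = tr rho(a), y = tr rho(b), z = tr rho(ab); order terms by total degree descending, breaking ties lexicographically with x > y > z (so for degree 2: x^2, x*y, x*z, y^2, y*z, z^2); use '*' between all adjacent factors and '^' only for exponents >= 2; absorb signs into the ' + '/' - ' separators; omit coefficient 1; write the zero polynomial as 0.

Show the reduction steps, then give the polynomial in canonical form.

-x^5*y^2*z + x^6*y + x^4*y^3 + 2*x^4*y*z^2 - x^5*z + x^3*y^2*z - x^3*z^3 - 5*x^4*y - 2*x^2*y^3 - 3*x^2*y*z^2 + 4*x^3*z + x*z^3 + 6*x^2*y + y^3 + y*z^2 - 2*x*z - 3*y

apply: trace(b^2) = trace(b) trace(b) - trace(1) = y^2 - 2
trace(b^2 a) = trace(b) trace(a b) - trace(a) = y*z - x
apply: trace(a^-1 b^2) = trace(b^2) trace(a) - trace(b^2 a) = x*y^2 - y*z - x
trace(b^2 a b) = trace(b) trace(a b^2) - trace(a b) = y^2*z - x*y - z
trace(a b a b) = trace(a b) trace(a b) - trace(1) = z^2 - 2
use: trace(a b a) = trace(a) trace(b a) - trace(b) = x*z - y
trace(b^2 a b a) = trace(b) trace(a b a b) - trace(a b a) = y*z^2 - x*z - y
trace(b^2 a b a^-1) = trace(b^2 a b) trace(a) - trace(b^2 a b a) = x*y^2*z - x^2*y - y*z^2 + y
trace(a^-2 b^2 a b) = trace(b^2 a b a^-1) trace(a) - trace(b^2 a b) = x^2*y^2*z - x^3*y - x*y*z^2 - y^2*z + 2*x*y + z
apply: trace(b a b^-1 a^-2 b) = trace(a^-2 b^2 a) trace(b) - trace(a^-2 b^2 a b) = -x^2*y^2*z + x^3*y + x*y^3 + x*y*z^2 - 3*x*y - z
apply: trace(a^-1 b a b) = trace(b a b) trace(a) - trace(b a b a) = x*y*z - x^2 - z^2 + 2
trace(b a b a b a) = trace(a b) trace(a b a b) - trace(a^-1 b^-1) = z^3 - 3*z
apply: trace(b a b a b a^-1) = trace(b a b a b) trace(a) - trace(b a b a b a) = x*y*z^2 - x^2*z - z^3 - x*y + 3*z
use: trace(a^-2 b a b a b) = trace(b a b a b a^-1) trace(a) - trace(b a b a b) = x^2*y*z^2 - x^3*z - x*z^3 - x^2*y - y*z^2 + 4*x*z + y
trace(b a b^-1 a^-2 b a) = trace(a^-2 b a b a) trace(b) - trace(a^-2 b a b a b) = -x^2*y*z^2 + x^3*z + x*y^2*z + x*z^3 - 4*x*z + y
trace(b a^-1 b a b^-1 a^-2) = trace(b a b^-1 a^-2 b) trace(a) - trace(b a b^-1 a^-2 b a) = -x^3*y^2*z + x^4*y + x^2*y^3 + 2*x^2*y*z^2 - x^3*z - x*y^2*z - x*z^3 - 3*x^2*y + 3*x*z - y
apply: trace(a b^2 a) = trace(a) trace(b^2 a) - trace(b^2) = x*y*z - x^2 - y^2 + 2
trace(b^2 a b^-1 a) = trace(a b^2 a) trace(b) - trace(a b^2 a b) = x*y^2*z - x^2*y - y^3 - y*z^2 + x*z + 3*y
trace(b a b^-1 a^-1 b) = trace(b^2 a b^-1) trace(a) - trace(b^2 a b^-1 a) = -x*y^2*z + x^2*y + y^3 + y*z^2 - 3*y
apply: trace(b a b^-1 a^-1 b a) = trace(a^-1 b a b a) trace(b) - trace(a^-1 b a b a b) = -x*y*z^2 + x^2*z + y^2*z + z^3 - 3*z
trace(b a^-1 b a b^-1 a^-1) = trace(b a b^-1 a^-1 b) trace(a) - trace(b a b^-1 a^-1 b a) = -x^2*y^2*z + x^3*y + x*y^3 + 2*x*y*z^2 - x^2*z - y^2*z - z^3 - 3*x*y + 3*z
trace(a^-1 b a b^-1 a^-3 b) = trace(b a^-1 b a b^-1 a^-2) trace(a) - trace(b a^-1 b a b^-1 a^-1) = -x^4*y^2*z + x^5*y + x^3*y^3 + 2*x^3*y*z^2 - x^4*z - x^2*z^3 - 4*x^3*y - x*y^3 - 2*x*y*z^2 + 4*x^2*z + y^2*z + z^3 + 2*x*y - 3*z
use: trace(b a b^-1 a^-3 b) = trace(a^-1 b^2 a b^-1 a^-1) trace(a) - trace(a^-1 b^2 a b^-1) = -x^3*y^2*z + x^4*y + x^2*y^3 + x^2*y*z^2 + x*y^2*z - 4*x^2*y - y^3 - y*z^2 - x*z + 3*y
trace(a^-1 b a b^-1 a^-3 b a^-1) = trace(a^-1 b a b^-1 a^-3 b) trace(a) - trace(a^-1 b a b^-1 a^-3 b a) = -x^5*y^2*z + x^6*y + x^4*y^3 + 2*x^4*y*z^2 - x^5*z + x^3*y^2*z - x^3*z^3 - 5*x^4*y - 2*x^2*y^3 - 3*x^2*y*z^2 + 4*x^3*z + x*z^3 + 6*x^2*y + y^3 + y*z^2 - 2*x*z - 3*y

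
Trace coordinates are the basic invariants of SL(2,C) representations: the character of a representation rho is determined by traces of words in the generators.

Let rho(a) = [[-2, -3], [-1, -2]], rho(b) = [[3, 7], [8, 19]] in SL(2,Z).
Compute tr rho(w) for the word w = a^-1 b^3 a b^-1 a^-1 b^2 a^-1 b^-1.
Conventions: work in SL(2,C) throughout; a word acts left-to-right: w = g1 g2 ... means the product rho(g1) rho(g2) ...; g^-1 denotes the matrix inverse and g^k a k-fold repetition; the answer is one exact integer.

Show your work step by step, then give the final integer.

-2439887278

rho(a^-1) = [[-2, 3], [1, -2]]
... * rho(b) = [[3, 7], [8, 19]]  ->  [[18, 43], [-13, -31]]
... * rho(b) = [[3, 7], [8, 19]]  ->  [[398, 943], [-287, -680]]
... * rho(b) = [[3, 7], [8, 19]]  ->  [[8738, 20703], [-6301, -14929]]
... * rho(a) = [[-2, -3], [-1, -2]]  ->  [[-38179, -67620], [27531, 48761]]
... * rho(b^-1) = [[19, -7], [-8, 3]]  ->  [[-184441, 64393], [133001, -46434]]
... * rho(a^-1) = [[-2, 3], [1, -2]]  ->  [[433275, -682109], [-312436, 491871]]
... * rho(b) = [[3, 7], [8, 19]]  ->  [[-4157047, -9927146], [2997660, 7158497]]
... * rho(b) = [[3, 7], [8, 19]]  ->  [[-91888309, -217715103], [66260956, 156995063]]
... * rho(a^-1) = [[-2, 3], [1, -2]]  ->  [[-33938485, 159765279], [24473151, -115207258]]
... * rho(b^-1) = [[19, -7], [-8, 3]]  ->  [[-1922953447, 716865232], [1386647933, -516933831]]
tr = -1922953447 + -516933831 = -2439887278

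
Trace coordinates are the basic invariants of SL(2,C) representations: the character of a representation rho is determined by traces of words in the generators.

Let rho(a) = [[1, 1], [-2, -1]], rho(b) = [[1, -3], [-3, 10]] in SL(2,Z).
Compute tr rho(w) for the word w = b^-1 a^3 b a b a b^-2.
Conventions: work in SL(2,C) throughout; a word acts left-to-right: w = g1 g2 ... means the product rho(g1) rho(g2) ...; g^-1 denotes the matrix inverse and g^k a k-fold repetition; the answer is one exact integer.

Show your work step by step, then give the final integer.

rho(b^-1) = [[10, 3], [3, 1]]
... * rho(a) = [[1, 1], [-2, -1]]  ->  [[4, 7], [1, 2]]
... * rho(a) = [[1, 1], [-2, -1]]  ->  [[-10, -3], [-3, -1]]
... * rho(a) = [[1, 1], [-2, -1]]  ->  [[-4, -7], [-1, -2]]
... * rho(b) = [[1, -3], [-3, 10]]  ->  [[17, -58], [5, -17]]
... * rho(a) = [[1, 1], [-2, -1]]  ->  [[133, 75], [39, 22]]
... * rho(b) = [[1, -3], [-3, 10]]  ->  [[-92, 351], [-27, 103]]
... * rho(a) = [[1, 1], [-2, -1]]  ->  [[-794, -443], [-233, -130]]
... * rho(b^-1) = [[10, 3], [3, 1]]  ->  [[-9269, -2825], [-2720, -829]]
... * rho(b^-1) = [[10, 3], [3, 1]]  ->  [[-101165, -30632], [-29687, -8989]]
tr = -101165 + -8989 = -110154

-110154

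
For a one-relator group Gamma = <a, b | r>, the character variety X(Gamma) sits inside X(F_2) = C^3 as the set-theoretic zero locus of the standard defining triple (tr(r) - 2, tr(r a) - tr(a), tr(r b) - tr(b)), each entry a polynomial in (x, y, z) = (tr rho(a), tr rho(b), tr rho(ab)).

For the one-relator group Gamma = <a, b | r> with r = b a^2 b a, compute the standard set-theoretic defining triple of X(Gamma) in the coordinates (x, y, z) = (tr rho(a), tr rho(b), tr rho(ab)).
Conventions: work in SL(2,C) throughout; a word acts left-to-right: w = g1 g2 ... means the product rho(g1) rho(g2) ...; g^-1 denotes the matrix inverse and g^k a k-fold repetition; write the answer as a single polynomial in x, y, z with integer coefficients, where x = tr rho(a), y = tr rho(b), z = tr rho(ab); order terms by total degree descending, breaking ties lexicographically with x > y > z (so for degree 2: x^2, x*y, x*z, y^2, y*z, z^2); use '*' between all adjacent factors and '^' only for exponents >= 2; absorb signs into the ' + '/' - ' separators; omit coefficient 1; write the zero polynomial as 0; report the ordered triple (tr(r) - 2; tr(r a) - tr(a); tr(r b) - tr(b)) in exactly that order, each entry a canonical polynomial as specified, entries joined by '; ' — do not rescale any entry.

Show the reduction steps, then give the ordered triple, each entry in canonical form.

tr(b a b a) = tr(a b)*tr(a b) - tr(1)   [split at a repeated a] = z^2 - 2
tr(b a b) = tr(b)*tr(a b) - tr(a)   [square of b] = y*z - x
tr(b a^2 b a) = tr(a)*tr(b a b a) - tr(b a b)   [square of a] = x*z^2 - y*z - x
tr(a^2 b) = tr(a)*tr(b a) - tr(b)  (reduce the a square) = x*z - y
tr(a^2) = tr(a)*tr(a) - tr(1)  (reduce the a square) = x^2 - 2
tr(b a^2 b) = tr(b)*tr(a^2 b) - tr(a^2)  (reduce the b square) = x*y*z - x^2 - y^2 + 2
tr(b a^2 b a^2) = tr(a)*tr(b a^2 b a) - tr(b a^2 b)  (reduce the a square) = x^2*z^2 - 2*x*y*z + y^2 - 2
tr(a^2 b a) = tr(a)*tr(b a^2) - tr(b a)  (reduce the a square) = x^2*z - x*y - z
tr(b a^2 b a b) = tr(b)*tr(a^2 b a b) - tr(a^2 b a)  (reduce the b square) = x*y*z^2 - x^2*z - y^2*z + z
assemble the triple (tr(r) - 2; tr(r a) - x; tr(r b) - y)

x*z^2 - y*z - x - 2; x^2*z^2 - 2*x*y*z + y^2 - x - 2; x*y*z^2 - x^2*z - y^2*z - y + z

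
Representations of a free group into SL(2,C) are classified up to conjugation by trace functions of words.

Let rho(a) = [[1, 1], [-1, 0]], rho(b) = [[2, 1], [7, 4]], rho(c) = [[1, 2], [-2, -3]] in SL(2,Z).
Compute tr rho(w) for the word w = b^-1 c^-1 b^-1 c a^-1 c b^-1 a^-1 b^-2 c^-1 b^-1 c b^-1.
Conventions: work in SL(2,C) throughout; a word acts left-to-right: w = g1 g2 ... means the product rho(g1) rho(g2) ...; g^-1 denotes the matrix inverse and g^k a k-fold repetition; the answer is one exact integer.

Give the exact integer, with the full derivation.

257796

rho(b^-1) = [[4, -1], [-7, 2]]
... * rho(c^-1) = [[-3, -2], [2, 1]]  ->  [[-14, -9], [25, 16]]
... * rho(b^-1) = [[4, -1], [-7, 2]]  ->  [[7, -4], [-12, 7]]
... * rho(c) = [[1, 2], [-2, -3]]  ->  [[15, 26], [-26, -45]]
... * rho(a^-1) = [[0, -1], [1, 1]]  ->  [[26, 11], [-45, -19]]
... * rho(c) = [[1, 2], [-2, -3]]  ->  [[4, 19], [-7, -33]]
... * rho(b^-1) = [[4, -1], [-7, 2]]  ->  [[-117, 34], [203, -59]]
... * rho(a^-1) = [[0, -1], [1, 1]]  ->  [[34, 151], [-59, -262]]
... * rho(b^-1) = [[4, -1], [-7, 2]]  ->  [[-921, 268], [1598, -465]]
... * rho(b^-1) = [[4, -1], [-7, 2]]  ->  [[-5560, 1457], [9647, -2528]]
... * rho(c^-1) = [[-3, -2], [2, 1]]  ->  [[19594, 12577], [-33997, -21822]]
... * rho(b^-1) = [[4, -1], [-7, 2]]  ->  [[-9663, 5560], [16766, -9647]]
... * rho(c) = [[1, 2], [-2, -3]]  ->  [[-20783, -36006], [36060, 62473]]
... * rho(b^-1) = [[4, -1], [-7, 2]]  ->  [[168910, -51229], [-293071, 88886]]
tr = 168910 + 88886 = 257796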